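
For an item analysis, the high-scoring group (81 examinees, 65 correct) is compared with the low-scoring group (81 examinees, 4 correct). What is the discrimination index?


p_upper = 65/81 = 0.8025
p_lower = 4/81 = 0.0494
D = 0.8025 - 0.0494 = 0.7531

0.7531


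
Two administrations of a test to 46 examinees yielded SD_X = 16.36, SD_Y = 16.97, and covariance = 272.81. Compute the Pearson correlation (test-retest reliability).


r = cov(X,Y) / (SD_X * SD_Y)
r = 272.81 / (16.36 * 16.97)
r = 272.81 / 277.6292
r = 0.9826

0.9826


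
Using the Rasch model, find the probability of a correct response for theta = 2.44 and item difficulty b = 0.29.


theta - b = 2.44 - 0.29 = 2.15
exp(-(theta - b)) = exp(-2.15) = 0.1165
P = 1 / (1 + 0.1165)
P = 0.8957

0.8957


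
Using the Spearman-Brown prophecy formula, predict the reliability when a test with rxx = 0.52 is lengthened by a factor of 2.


r_new = (n * rxx) / (1 + (n-1) * rxx)
r_new = (2 * 0.52) / (1 + 1 * 0.52)
r_new = 1.04 / 1.52
r_new = 0.6842

0.6842


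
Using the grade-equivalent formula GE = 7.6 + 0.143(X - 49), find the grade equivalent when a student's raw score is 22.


raw - median = 22 - 49 = -27
slope * diff = 0.143 * -27 = -3.861
GE = 7.6 + -3.861
GE = 3.739

3.739


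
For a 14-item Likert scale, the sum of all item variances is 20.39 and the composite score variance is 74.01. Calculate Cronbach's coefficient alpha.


alpha = (k/(k-1)) * (1 - sum(si^2)/s_total^2)
= (14/13) * (1 - 20.39/74.01)
alpha = 0.7802

0.7802


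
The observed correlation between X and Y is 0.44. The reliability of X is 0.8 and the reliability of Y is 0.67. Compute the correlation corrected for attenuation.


r_corrected = rxy / sqrt(rxx * ryy)
= 0.44 / sqrt(0.8 * 0.67)
= 0.44 / sqrt(0.536)
= 0.44 / 0.73212
r_corrected = 0.601

0.601


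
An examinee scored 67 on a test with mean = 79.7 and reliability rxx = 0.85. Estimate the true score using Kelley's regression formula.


T_est = rxx * X + (1 - rxx) * mean
T_est = 0.85 * 67 + 0.15 * 79.7
T_est = 56.95 + 11.955
T_est = 68.905

68.905


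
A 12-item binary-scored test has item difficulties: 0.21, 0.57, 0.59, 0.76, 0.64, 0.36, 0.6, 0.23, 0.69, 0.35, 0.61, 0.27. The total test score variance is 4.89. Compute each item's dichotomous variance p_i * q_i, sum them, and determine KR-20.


For each item, compute p_i * q_i:
  Item 1: 0.21 * 0.79 = 0.1659
  Item 2: 0.57 * 0.43 = 0.2451
  Item 3: 0.59 * 0.41 = 0.2419
  Item 4: 0.76 * 0.24 = 0.1824
  Item 5: 0.64 * 0.36 = 0.2304
  Item 6: 0.36 * 0.64 = 0.2304
  Item 7: 0.6 * 0.4 = 0.24
  Item 8: 0.23 * 0.77 = 0.1771
  Item 9: 0.69 * 0.31 = 0.2139
  Item 10: 0.35 * 0.65 = 0.2275
  Item 11: 0.61 * 0.39 = 0.2379
  Item 12: 0.27 * 0.73 = 0.1971
Sum(p_i * q_i) = 0.1659 + 0.2451 + 0.2419 + 0.1824 + 0.2304 + 0.2304 + 0.24 + 0.1771 + 0.2139 + 0.2275 + 0.2379 + 0.1971 = 2.5896
KR-20 = (k/(k-1)) * (1 - Sum(p_i*q_i) / Var_total)
= (12/11) * (1 - 2.5896/4.89)
= 1.0909 * 0.4704
KR-20 = 0.5132

0.5132


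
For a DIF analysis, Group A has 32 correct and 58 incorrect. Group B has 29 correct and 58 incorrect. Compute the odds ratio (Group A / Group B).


Odds_A = 32/58 = 0.5517
Odds_B = 29/58 = 0.5
OR = Odds_A / Odds_B = 0.5517 / 0.5
Exactly, OR = (32 * 58) / (58 * 29) = 1856 / 1682
OR = 1.1034

1.1034


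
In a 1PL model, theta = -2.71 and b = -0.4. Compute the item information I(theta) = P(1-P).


P = 1/(1+exp(-(-2.71--0.4))) = 0.0903
I = P*(1-P) = 0.0903 * 0.9097
I = 0.0821

0.0821


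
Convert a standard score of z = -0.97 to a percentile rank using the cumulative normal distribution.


CDF(z) = 0.5 * (1 + erf(z/sqrt(2)))
erf(-0.6859) = -0.668
CDF = 0.166
Percentile rank = 0.166 * 100 = 16.6

16.6


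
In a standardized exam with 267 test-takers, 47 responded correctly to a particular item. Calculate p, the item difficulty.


Item difficulty p = number correct / total examinees
p = 47 / 267
p = 0.176

0.176


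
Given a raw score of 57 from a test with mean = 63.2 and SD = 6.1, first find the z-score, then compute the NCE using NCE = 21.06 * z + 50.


z = (X - mean) / SD = (57 - 63.2) / 6.1
z = -6.2 / 6.1
z = -1.0164
NCE = NCE = 21.06z + 50
Carry z at full precision (z = -6.2 / 6.1) into the conversion:
NCE = 21.06 * (-6.2 / 6.1) + 50 = -130.572 / 6.1 + 50
NCE = -21.4052 + 50
NCE = 28.5948

28.5948


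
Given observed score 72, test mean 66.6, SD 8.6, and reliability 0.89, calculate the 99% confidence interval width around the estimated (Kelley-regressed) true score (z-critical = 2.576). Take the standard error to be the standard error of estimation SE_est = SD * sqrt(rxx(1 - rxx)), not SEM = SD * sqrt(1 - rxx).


True score estimate = 0.89*72 + 0.11*66.6 = 71.406
SE_est = SD * sqrt(rxx * (1 - rxx)) = 8.6 * sqrt(0.89 * 0.11) = 8.6 * sqrt(0.0979) = 2.690852
CI = T_est +/- z * SE_est, so width = 2 * z * SE_est = 2 * 2.576 * 2.690852
Width = 13.8633

13.8633


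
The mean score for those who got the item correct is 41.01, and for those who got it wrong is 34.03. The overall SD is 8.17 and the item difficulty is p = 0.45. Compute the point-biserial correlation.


q = 1 - p = 0.55
rpb = ((M1 - M0) / SD) * sqrt(p * q)
rpb = ((41.01 - 34.03) / 8.17) * sqrt(0.45 * 0.55)
rpb = 0.425

0.425


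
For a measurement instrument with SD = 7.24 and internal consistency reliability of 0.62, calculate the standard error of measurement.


SEM = SD * sqrt(1 - rxx)
SEM = 7.24 * sqrt(1 - 0.62)
SEM = 7.24 * sqrt(0.38) = 7.24 * 0.616441
SEM = 4.463

4.463


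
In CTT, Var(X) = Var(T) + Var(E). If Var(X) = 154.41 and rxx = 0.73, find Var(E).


var_true = rxx * var_obs = 0.73 * 154.41 = 112.7193
var_error = var_obs - var_true
var_error = 154.41 - 112.7193
var_error = 41.6907

41.6907


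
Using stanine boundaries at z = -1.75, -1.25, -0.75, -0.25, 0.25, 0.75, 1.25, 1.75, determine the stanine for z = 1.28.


Stanine boundaries: [-1.75, -1.25, -0.75, -0.25, 0.25, 0.75, 1.25, 1.75]
z = 1.28
Check each boundary:
  z >= -1.75 -> could be stanine 2
  z >= -1.25 -> could be stanine 3
  z >= -0.75 -> could be stanine 4
  z >= -0.25 -> could be stanine 5
  z >= 0.25 -> could be stanine 6
  z >= 0.75 -> could be stanine 7
  z >= 1.25 -> could be stanine 8
  z < 1.75
Highest qualifying boundary gives stanine = 8

8


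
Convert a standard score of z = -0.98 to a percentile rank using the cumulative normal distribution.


CDF(z) = 0.5 * (1 + erf(z/sqrt(2)))
erf(-0.693) = -0.6729
CDF = 0.1635
Percentile rank = 0.1635 * 100 = 16.35

16.35


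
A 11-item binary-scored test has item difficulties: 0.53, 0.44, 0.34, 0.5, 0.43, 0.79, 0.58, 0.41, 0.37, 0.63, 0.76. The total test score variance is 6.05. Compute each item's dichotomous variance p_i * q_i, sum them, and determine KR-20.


For each item, compute p_i * q_i:
  Item 1: 0.53 * 0.47 = 0.2491
  Item 2: 0.44 * 0.56 = 0.2464
  Item 3: 0.34 * 0.66 = 0.2244
  Item 4: 0.5 * 0.5 = 0.25
  Item 5: 0.43 * 0.57 = 0.2451
  Item 6: 0.79 * 0.21 = 0.1659
  Item 7: 0.58 * 0.42 = 0.2436
  Item 8: 0.41 * 0.59 = 0.2419
  Item 9: 0.37 * 0.63 = 0.2331
  Item 10: 0.63 * 0.37 = 0.2331
  Item 11: 0.76 * 0.24 = 0.1824
Sum(p_i * q_i) = 0.2491 + 0.2464 + 0.2244 + 0.25 + 0.2451 + 0.1659 + 0.2436 + 0.2419 + 0.2331 + 0.2331 + 0.1824 = 2.515
KR-20 = (k/(k-1)) * (1 - Sum(p_i*q_i) / Var_total)
= (11/10) * (1 - 2.515/6.05)
= 1.1 * 0.5843
KR-20 = 0.6427

0.6427


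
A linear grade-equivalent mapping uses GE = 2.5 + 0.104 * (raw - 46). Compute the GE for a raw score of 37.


raw - median = 37 - 46 = -9
slope * diff = 0.104 * -9 = -0.936
GE = 2.5 + -0.936
GE = 1.564

1.564


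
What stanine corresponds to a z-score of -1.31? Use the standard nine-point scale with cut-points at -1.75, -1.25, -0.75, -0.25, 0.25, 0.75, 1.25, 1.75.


Stanine boundaries: [-1.75, -1.25, -0.75, -0.25, 0.25, 0.75, 1.25, 1.75]
z = -1.31
Check each boundary:
  z >= -1.75 -> could be stanine 2
  z < -1.25
  z < -0.75
  z < -0.25
  z < 0.25
  z < 0.75
  z < 1.25
  z < 1.75
Highest qualifying boundary gives stanine = 2

2


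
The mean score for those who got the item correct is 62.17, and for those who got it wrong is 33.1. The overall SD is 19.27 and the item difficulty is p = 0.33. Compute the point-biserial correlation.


q = 1 - p = 0.67
rpb = ((M1 - M0) / SD) * sqrt(p * q)
rpb = ((62.17 - 33.1) / 19.27) * sqrt(0.33 * 0.67)
rpb = 0.7093

0.7093


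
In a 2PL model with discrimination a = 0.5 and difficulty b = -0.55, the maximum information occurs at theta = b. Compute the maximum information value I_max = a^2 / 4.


For 2PL, max info at theta = b = -0.55
I_max = a^2 / 4 = 0.5^2 / 4
= 0.25 / 4
I_max = 0.0625

0.0625


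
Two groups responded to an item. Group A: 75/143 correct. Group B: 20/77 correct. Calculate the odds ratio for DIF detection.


Odds_A = 75/68 = 1.1029
Odds_B = 20/57 = 0.3509
OR = Odds_A / Odds_B = 1.1029 / 0.3509
Exactly, OR = (75 * 57) / (68 * 20) = 4275 / 1360
OR = 3.1434

3.1434


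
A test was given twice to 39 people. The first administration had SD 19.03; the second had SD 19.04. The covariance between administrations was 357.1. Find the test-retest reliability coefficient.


r = cov(X,Y) / (SD_X * SD_Y)
r = 357.1 / (19.03 * 19.04)
r = 357.1 / 362.3312
r = 0.9856

0.9856


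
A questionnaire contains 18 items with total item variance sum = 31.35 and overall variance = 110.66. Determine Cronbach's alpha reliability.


alpha = (k/(k-1)) * (1 - sum(si^2)/s_total^2)
= (18/17) * (1 - 31.35/110.66)
alpha = 0.7589

0.7589


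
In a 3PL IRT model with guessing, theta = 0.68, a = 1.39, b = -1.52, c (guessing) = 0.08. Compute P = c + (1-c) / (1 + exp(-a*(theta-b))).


logit = 1.39*(0.68 - -1.52) = 3.058
P* = 1/(1 + exp(-3.058)) = 0.9551
P = 0.08 + (1 - 0.08) * 0.9551
P = 0.9587

0.9587


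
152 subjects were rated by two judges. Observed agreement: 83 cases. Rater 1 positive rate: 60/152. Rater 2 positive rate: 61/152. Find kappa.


P_o = 83/152 = 0.546053
P_e = (60*61 + 92*91) / 23104 = 0.520776
kappa = (P_o - P_e) / (1 - P_e)
kappa = (0.546053 - 0.520776) / (1 - 0.520776)
kappa = 0.0527

0.0527


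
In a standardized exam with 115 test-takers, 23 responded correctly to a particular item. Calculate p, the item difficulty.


Item difficulty p = number correct / total examinees
p = 23 / 115
p = 0.2

0.2


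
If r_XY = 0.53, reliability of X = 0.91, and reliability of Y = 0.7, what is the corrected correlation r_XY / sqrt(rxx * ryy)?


r_corrected = rxy / sqrt(rxx * ryy)
= 0.53 / sqrt(0.91 * 0.7)
= 0.53 / sqrt(0.637)
= 0.53 / 0.798123
r_corrected = 0.6641

0.6641


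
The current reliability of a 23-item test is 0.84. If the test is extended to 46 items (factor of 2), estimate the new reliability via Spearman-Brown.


r_new = (n * rxx) / (1 + (n-1) * rxx)
r_new = (2 * 0.84) / (1 + 1 * 0.84)
r_new = 1.68 / 1.84
r_new = 0.913

0.913


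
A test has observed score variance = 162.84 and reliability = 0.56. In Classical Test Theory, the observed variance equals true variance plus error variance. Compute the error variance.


var_true = rxx * var_obs = 0.56 * 162.84 = 91.1904
var_error = var_obs - var_true
var_error = 162.84 - 91.1904
var_error = 71.6496

71.6496


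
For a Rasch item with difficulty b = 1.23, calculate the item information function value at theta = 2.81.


P = 1/(1+exp(-(2.81-1.23))) = 0.8292
I = P*(1-P) = 0.8292 * 0.1708
I = 0.1416

0.1416


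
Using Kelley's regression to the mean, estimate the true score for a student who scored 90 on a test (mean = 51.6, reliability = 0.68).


T_est = rxx * X + (1 - rxx) * mean
T_est = 0.68 * 90 + 0.32 * 51.6
T_est = 61.2 + 16.512
T_est = 77.712

77.712


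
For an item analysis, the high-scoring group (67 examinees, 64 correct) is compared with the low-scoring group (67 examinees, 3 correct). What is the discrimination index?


p_upper = 64/67 = 0.9552
p_lower = 3/67 = 0.0448
D = 0.9552 - 0.0448 = 0.9104

0.9104


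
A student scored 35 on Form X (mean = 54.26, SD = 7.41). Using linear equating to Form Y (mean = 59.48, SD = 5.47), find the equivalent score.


slope = SD_Y / SD_X = 5.47 / 7.41 ~ 0.7382
intercept = mean_Y - slope * mean_X = 59.48 - (5.47 / 7.41) * 54.26 ~ 19.4257
Y = slope * X + intercept. To avoid rounding drift from the rounded slope/intercept, evaluate the equivalent form Y = mean_Y + SD_Y * (X - mean_X) / SD_X at full precision:
Y = 59.48 + 5.47 * (35 - 54.26) / 7.41
Y = 59.48 - 5.47 * 19.26 / 7.41
Y = 59.48 - 105.3522 / 7.41
Y = 59.48 - 14.2176
Y = 45.2624

45.2624


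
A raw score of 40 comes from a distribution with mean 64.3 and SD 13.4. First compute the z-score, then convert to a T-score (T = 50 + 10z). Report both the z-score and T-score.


z = (X - mean) / SD = (40 - 64.3) / 13.4
z = -24.3 / 13.4
z = -1.8134
T-score = T = 50 + 10z
Carry z at full precision (z = -24.3 / 13.4) into the conversion:
T-score = 50 + 10 * (-24.3 / 13.4) = 50 + -243 / 13.4
T-score = 50 + -18.1343
T-score = 31.8657

31.8657


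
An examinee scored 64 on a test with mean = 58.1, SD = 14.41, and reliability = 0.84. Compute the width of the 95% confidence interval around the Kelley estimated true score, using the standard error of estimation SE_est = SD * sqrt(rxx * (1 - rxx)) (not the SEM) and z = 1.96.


True score estimate = 0.84*64 + 0.16*58.1 = 63.056
SE_est = SD * sqrt(rxx * (1 - rxx)) = 14.41 * sqrt(0.84 * 0.16) = 14.41 * sqrt(0.1344) = 5.282793
CI = T_est +/- z * SE_est, so width = 2 * z * SE_est = 2 * 1.96 * 5.282793
Width = 20.7085

20.7085


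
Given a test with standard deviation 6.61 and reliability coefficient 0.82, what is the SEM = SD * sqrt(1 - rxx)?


SEM = SD * sqrt(1 - rxx)
SEM = 6.61 * sqrt(1 - 0.82)
SEM = 6.61 * sqrt(0.18) = 6.61 * 0.424264
SEM = 2.8044

2.8044


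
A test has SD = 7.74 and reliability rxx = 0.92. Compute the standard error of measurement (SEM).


SEM = SD * sqrt(1 - rxx)
SEM = 7.74 * sqrt(1 - 0.92)
SEM = 7.74 * sqrt(0.08) = 7.74 * 0.282843
SEM = 2.1892

2.1892


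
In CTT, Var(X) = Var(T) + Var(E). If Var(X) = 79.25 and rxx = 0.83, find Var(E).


var_true = rxx * var_obs = 0.83 * 79.25 = 65.7775
var_error = var_obs - var_true
var_error = 79.25 - 65.7775
var_error = 13.4725

13.4725


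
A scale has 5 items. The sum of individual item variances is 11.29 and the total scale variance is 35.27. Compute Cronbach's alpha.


alpha = (k/(k-1)) * (1 - sum(si^2)/s_total^2)
= (5/4) * (1 - 11.29/35.27)
alpha = 0.8499

0.8499


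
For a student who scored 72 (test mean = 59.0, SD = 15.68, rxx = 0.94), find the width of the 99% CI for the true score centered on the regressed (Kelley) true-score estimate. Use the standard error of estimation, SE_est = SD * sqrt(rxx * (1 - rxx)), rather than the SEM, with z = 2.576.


True score estimate = 0.94*72 + 0.06*59.0 = 71.22
SE_est = SD * sqrt(rxx * (1 - rxx)) = 15.68 * sqrt(0.94 * 0.06) = 15.68 * sqrt(0.0564) = 3.723794
CI = T_est +/- z * SE_est, so width = 2 * z * SE_est = 2 * 2.576 * 3.723794
Width = 19.185

19.185


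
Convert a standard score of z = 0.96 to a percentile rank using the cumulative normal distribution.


CDF(z) = 0.5 * (1 + erf(z/sqrt(2)))
erf(0.6788) = 0.6629
CDF = 0.8315
Percentile rank = 0.8315 * 100 = 83.15

83.15


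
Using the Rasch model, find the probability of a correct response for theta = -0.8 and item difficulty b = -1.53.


theta - b = -0.8 - -1.53 = 0.73
exp(-(theta - b)) = exp(-0.73) = 0.4819
P = 1 / (1 + 0.4819)
P = 0.6748

0.6748


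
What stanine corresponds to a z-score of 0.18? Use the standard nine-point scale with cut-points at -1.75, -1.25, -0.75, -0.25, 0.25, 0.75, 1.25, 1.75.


Stanine boundaries: [-1.75, -1.25, -0.75, -0.25, 0.25, 0.75, 1.25, 1.75]
z = 0.18
Check each boundary:
  z >= -1.75 -> could be stanine 2
  z >= -1.25 -> could be stanine 3
  z >= -0.75 -> could be stanine 4
  z >= -0.25 -> could be stanine 5
  z < 0.25
  z < 0.75
  z < 1.25
  z < 1.75
Highest qualifying boundary gives stanine = 5

5


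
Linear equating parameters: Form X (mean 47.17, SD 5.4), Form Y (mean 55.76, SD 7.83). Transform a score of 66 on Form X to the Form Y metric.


slope = SD_Y / SD_X = 7.83 / 5.4 ~ 1.45
intercept = mean_Y - slope * mean_X = 55.76 - (7.83 / 5.4) * 47.17 ~ -12.6365
Y = slope * X + intercept. To avoid rounding drift from the rounded slope/intercept, evaluate the equivalent form Y = mean_Y + SD_Y * (X - mean_X) / SD_X at full precision:
Y = 55.76 + 7.83 * (66 - 47.17) / 5.4
Y = 55.76 + 7.83 * 18.83 / 5.4
Y = 55.76 + 147.4389 / 5.4
Y = 55.76 + 27.3035
Y = 83.0635

83.0635


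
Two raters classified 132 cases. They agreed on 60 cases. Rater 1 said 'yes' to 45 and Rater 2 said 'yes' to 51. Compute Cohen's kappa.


P_o = 60/132 = 0.454545
P_e = (45*51 + 87*81) / 17424 = 0.536157
kappa = (P_o - P_e) / (1 - P_e)
kappa = (0.454545 - 0.536157) / (1 - 0.536157)
kappa = -0.1759

-0.1759


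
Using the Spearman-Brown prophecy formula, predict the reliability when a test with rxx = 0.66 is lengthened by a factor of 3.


r_new = (n * rxx) / (1 + (n-1) * rxx)
r_new = (3 * 0.66) / (1 + 2 * 0.66)
r_new = 1.98 / 2.32
r_new = 0.8534

0.8534


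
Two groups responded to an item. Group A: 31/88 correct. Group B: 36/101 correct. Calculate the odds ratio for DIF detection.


Odds_A = 31/57 = 0.5439
Odds_B = 36/65 = 0.5538
OR = Odds_A / Odds_B = 0.5439 / 0.5538
Exactly, OR = (31 * 65) / (57 * 36) = 2015 / 2052
OR = 0.982

0.982


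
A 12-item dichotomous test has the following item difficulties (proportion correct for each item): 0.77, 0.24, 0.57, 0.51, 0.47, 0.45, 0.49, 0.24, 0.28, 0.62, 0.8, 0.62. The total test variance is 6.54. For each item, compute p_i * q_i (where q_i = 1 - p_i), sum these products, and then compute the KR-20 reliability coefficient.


For each item, compute p_i * q_i:
  Item 1: 0.77 * 0.23 = 0.1771
  Item 2: 0.24 * 0.76 = 0.1824
  Item 3: 0.57 * 0.43 = 0.2451
  Item 4: 0.51 * 0.49 = 0.2499
  Item 5: 0.47 * 0.53 = 0.2491
  Item 6: 0.45 * 0.55 = 0.2475
  Item 7: 0.49 * 0.51 = 0.2499
  Item 8: 0.24 * 0.76 = 0.1824
  Item 9: 0.28 * 0.72 = 0.2016
  Item 10: 0.62 * 0.38 = 0.2356
  Item 11: 0.8 * 0.2 = 0.16
  Item 12: 0.62 * 0.38 = 0.2356
Sum(p_i * q_i) = 0.1771 + 0.1824 + 0.2451 + 0.2499 + 0.2491 + 0.2475 + 0.2499 + 0.1824 + 0.2016 + 0.2356 + 0.16 + 0.2356 = 2.6162
KR-20 = (k/(k-1)) * (1 - Sum(p_i*q_i) / Var_total)
= (12/11) * (1 - 2.6162/6.54)
= 1.0909 * 0.6
KR-20 = 0.6545

0.6545


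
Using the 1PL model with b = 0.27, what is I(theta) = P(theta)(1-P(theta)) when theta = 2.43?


P = 1/(1+exp(-(2.43-0.27))) = 0.8966
I = P*(1-P) = 0.8966 * 0.1034
I = 0.0927

0.0927


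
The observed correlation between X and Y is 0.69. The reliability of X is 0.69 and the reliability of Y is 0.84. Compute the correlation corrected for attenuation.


r_corrected = rxy / sqrt(rxx * ryy)
= 0.69 / sqrt(0.69 * 0.84)
= 0.69 / sqrt(0.5796)
= 0.69 / 0.761315
r_corrected = 0.9063

0.9063


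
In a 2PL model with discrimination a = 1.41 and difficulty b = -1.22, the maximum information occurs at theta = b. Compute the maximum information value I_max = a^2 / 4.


For 2PL, max info at theta = b = -1.22
I_max = a^2 / 4 = 1.41^2 / 4
= 1.9881 / 4
I_max = 0.497

0.497


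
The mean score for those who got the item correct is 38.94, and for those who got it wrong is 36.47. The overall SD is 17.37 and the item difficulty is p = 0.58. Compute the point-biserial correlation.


q = 1 - p = 0.42
rpb = ((M1 - M0) / SD) * sqrt(p * q)
rpb = ((38.94 - 36.47) / 17.37) * sqrt(0.58 * 0.42)
rpb = 0.0702

0.0702


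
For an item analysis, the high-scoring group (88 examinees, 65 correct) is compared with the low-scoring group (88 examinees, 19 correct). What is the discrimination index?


p_upper = 65/88 = 0.7386
p_lower = 19/88 = 0.2159
D = 0.7386 - 0.2159 = 0.5227

0.5227


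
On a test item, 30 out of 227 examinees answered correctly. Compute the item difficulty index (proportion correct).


Item difficulty p = number correct / total examinees
p = 30 / 227
p = 0.1322

0.1322


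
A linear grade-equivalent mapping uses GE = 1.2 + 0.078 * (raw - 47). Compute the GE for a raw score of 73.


raw - median = 73 - 47 = 26
slope * diff = 0.078 * 26 = 2.028
GE = 1.2 + 2.028
GE = 3.228

3.228


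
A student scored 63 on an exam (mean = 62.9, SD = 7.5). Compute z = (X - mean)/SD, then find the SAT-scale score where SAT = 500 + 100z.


z = (X - mean) / SD = (63 - 62.9) / 7.5
z = 0.1 / 7.5
z = 0.0133
SAT-scale = SAT = 500 + 100z
Carry z at full precision (z = 0.1 / 7.5) into the conversion:
SAT-scale = 500 + 100 * (0.1 / 7.5) = 500 + 10 / 7.5
SAT-scale = 500 + 1.3333
SAT-scale = 501.3333

501.3333


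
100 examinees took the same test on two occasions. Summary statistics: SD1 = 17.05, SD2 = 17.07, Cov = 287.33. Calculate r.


r = cov(X,Y) / (SD_X * SD_Y)
r = 287.33 / (17.05 * 17.07)
r = 287.33 / 291.0435
r = 0.9872

0.9872


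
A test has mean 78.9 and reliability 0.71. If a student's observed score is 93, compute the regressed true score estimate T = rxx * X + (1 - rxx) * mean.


T_est = rxx * X + (1 - rxx) * mean
T_est = 0.71 * 93 + 0.29 * 78.9
T_est = 66.03 + 22.881
T_est = 88.911

88.911


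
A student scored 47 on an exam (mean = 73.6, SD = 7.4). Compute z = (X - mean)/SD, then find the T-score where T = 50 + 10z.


z = (X - mean) / SD = (47 - 73.6) / 7.4
z = -26.6 / 7.4
z = -3.5946
T-score = T = 50 + 10z
Carry z at full precision (z = -26.6 / 7.4) into the conversion:
T-score = 50 + 10 * (-26.6 / 7.4) = 50 + -266 / 7.4
T-score = 50 + -35.9459
T-score = 14.0541

14.0541


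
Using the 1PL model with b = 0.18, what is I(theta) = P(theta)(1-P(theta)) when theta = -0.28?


P = 1/(1+exp(-(-0.28-0.18))) = 0.387
I = P*(1-P) = 0.387 * 0.613
I = 0.2372

0.2372


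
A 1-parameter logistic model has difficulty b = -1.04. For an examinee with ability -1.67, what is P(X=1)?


theta - b = -1.67 - -1.04 = -0.63
exp(-(theta - b)) = exp(0.63) = 1.8776
P = 1 / (1 + 1.8776)
P = 0.3475

0.3475


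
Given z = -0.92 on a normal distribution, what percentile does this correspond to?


CDF(z) = 0.5 * (1 + erf(z/sqrt(2)))
erf(-0.6505) = -0.6424
CDF = 0.1788
Percentile rank = 0.1788 * 100 = 17.88

17.88


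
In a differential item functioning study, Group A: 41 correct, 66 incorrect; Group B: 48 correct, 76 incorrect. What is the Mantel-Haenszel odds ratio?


Odds_A = 41/66 = 0.6212
Odds_B = 48/76 = 0.6316
OR = Odds_A / Odds_B = 0.6212 / 0.6316
Exactly, OR = (41 * 76) / (66 * 48) = 3116 / 3168
OR = 0.9836

0.9836


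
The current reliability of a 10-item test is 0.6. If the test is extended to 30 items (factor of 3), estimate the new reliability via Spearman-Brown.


r_new = (n * rxx) / (1 + (n-1) * rxx)
r_new = (3 * 0.6) / (1 + 2 * 0.6)
r_new = 1.8 / 2.2
r_new = 0.8182

0.8182


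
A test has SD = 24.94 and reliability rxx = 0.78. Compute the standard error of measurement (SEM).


SEM = SD * sqrt(1 - rxx)
SEM = 24.94 * sqrt(1 - 0.78)
SEM = 24.94 * sqrt(0.22) = 24.94 * 0.469042
SEM = 11.6979

11.6979


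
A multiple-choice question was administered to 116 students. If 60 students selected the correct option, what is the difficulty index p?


Item difficulty p = number correct / total examinees
p = 60 / 116
p = 0.5172

0.5172


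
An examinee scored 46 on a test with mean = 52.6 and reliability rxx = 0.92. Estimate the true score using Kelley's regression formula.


T_est = rxx * X + (1 - rxx) * mean
T_est = 0.92 * 46 + 0.08 * 52.6
T_est = 42.32 + 4.208
T_est = 46.528

46.528


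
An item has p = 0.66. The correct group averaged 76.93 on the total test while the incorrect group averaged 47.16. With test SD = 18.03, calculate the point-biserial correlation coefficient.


q = 1 - p = 0.34
rpb = ((M1 - M0) / SD) * sqrt(p * q)
rpb = ((76.93 - 47.16) / 18.03) * sqrt(0.66 * 0.34)
rpb = 0.7822

0.7822


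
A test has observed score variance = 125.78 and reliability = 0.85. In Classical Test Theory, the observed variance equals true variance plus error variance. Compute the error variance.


var_true = rxx * var_obs = 0.85 * 125.78 = 106.913
var_error = var_obs - var_true
var_error = 125.78 - 106.913
var_error = 18.867

18.867


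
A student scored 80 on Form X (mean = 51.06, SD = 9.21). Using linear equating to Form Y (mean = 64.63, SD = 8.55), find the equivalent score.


slope = SD_Y / SD_X = 8.55 / 9.21 ~ 0.9283
intercept = mean_Y - slope * mean_X = 64.63 - (8.55 / 9.21) * 51.06 ~ 17.229
Y = slope * X + intercept. To avoid rounding drift from the rounded slope/intercept, evaluate the equivalent form Y = mean_Y + SD_Y * (X - mean_X) / SD_X at full precision:
Y = 64.63 + 8.55 * (80 - 51.06) / 9.21
Y = 64.63 + 8.55 * 28.94 / 9.21
Y = 64.63 + 247.437 / 9.21
Y = 64.63 + 26.8661
Y = 91.4961

91.4961


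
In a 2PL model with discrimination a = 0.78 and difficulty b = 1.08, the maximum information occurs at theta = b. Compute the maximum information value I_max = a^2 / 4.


For 2PL, max info at theta = b = 1.08
I_max = a^2 / 4 = 0.78^2 / 4
= 0.6084 / 4
I_max = 0.1521

0.1521


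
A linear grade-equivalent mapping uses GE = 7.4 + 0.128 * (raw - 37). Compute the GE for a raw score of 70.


raw - median = 70 - 37 = 33
slope * diff = 0.128 * 33 = 4.224
GE = 7.4 + 4.224
GE = 11.624

11.624


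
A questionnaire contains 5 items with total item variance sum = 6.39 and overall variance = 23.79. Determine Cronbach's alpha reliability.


alpha = (k/(k-1)) * (1 - sum(si^2)/s_total^2)
= (5/4) * (1 - 6.39/23.79)
alpha = 0.9142

0.9142


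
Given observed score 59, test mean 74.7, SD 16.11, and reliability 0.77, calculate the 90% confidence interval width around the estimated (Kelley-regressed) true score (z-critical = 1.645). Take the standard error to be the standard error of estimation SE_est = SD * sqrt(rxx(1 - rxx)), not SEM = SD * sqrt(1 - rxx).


True score estimate = 0.77*59 + 0.23*74.7 = 62.611
SE_est = SD * sqrt(rxx * (1 - rxx)) = 16.11 * sqrt(0.77 * 0.23) = 16.11 * sqrt(0.1771) = 6.779612
CI = T_est +/- z * SE_est, so width = 2 * z * SE_est = 2 * 1.645 * 6.779612
Width = 22.3049

22.3049


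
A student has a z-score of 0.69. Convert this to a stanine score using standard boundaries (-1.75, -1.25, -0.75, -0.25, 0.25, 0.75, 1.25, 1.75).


Stanine boundaries: [-1.75, -1.25, -0.75, -0.25, 0.25, 0.75, 1.25, 1.75]
z = 0.69
Check each boundary:
  z >= -1.75 -> could be stanine 2
  z >= -1.25 -> could be stanine 3
  z >= -0.75 -> could be stanine 4
  z >= -0.25 -> could be stanine 5
  z >= 0.25 -> could be stanine 6
  z < 0.75
  z < 1.25
  z < 1.75
Highest qualifying boundary gives stanine = 6

6


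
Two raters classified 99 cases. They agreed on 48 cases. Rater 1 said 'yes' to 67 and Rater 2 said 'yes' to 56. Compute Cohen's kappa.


P_o = 48/99 = 0.484848
P_e = (67*56 + 32*43) / 9801 = 0.523212
kappa = (P_o - P_e) / (1 - P_e)
kappa = (0.484848 - 0.523212) / (1 - 0.523212)
kappa = -0.0805

-0.0805


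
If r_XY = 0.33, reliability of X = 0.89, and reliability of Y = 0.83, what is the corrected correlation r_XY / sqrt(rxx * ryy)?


r_corrected = rxy / sqrt(rxx * ryy)
= 0.33 / sqrt(0.89 * 0.83)
= 0.33 / sqrt(0.7387)
= 0.33 / 0.859477
r_corrected = 0.384

0.384


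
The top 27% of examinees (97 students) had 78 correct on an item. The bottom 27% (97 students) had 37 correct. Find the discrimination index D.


p_upper = 78/97 = 0.8041
p_lower = 37/97 = 0.3814
D = 0.8041 - 0.3814 = 0.4227

0.4227


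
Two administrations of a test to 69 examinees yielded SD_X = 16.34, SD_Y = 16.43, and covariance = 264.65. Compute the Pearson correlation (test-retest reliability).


r = cov(X,Y) / (SD_X * SD_Y)
r = 264.65 / (16.34 * 16.43)
r = 264.65 / 268.4662
r = 0.9858

0.9858


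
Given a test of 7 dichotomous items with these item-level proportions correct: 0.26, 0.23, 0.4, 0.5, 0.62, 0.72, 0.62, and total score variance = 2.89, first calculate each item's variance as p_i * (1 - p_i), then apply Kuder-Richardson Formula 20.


For each item, compute p_i * q_i:
  Item 1: 0.26 * 0.74 = 0.1924
  Item 2: 0.23 * 0.77 = 0.1771
  Item 3: 0.4 * 0.6 = 0.24
  Item 4: 0.5 * 0.5 = 0.25
  Item 5: 0.62 * 0.38 = 0.2356
  Item 6: 0.72 * 0.28 = 0.2016
  Item 7: 0.62 * 0.38 = 0.2356
Sum(p_i * q_i) = 0.1924 + 0.1771 + 0.24 + 0.25 + 0.2356 + 0.2016 + 0.2356 = 1.5323
KR-20 = (k/(k-1)) * (1 - Sum(p_i*q_i) / Var_total)
= (7/6) * (1 - 1.5323/2.89)
= 1.1667 * 0.4698
KR-20 = 0.5481

0.5481


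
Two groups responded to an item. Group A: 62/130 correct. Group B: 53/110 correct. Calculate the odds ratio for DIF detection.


Odds_A = 62/68 = 0.9118
Odds_B = 53/57 = 0.9298
OR = Odds_A / Odds_B = 0.9118 / 0.9298
Exactly, OR = (62 * 57) / (68 * 53) = 3534 / 3604
OR = 0.9806

0.9806


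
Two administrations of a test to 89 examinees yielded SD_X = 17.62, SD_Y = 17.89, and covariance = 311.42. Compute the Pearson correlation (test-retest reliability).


r = cov(X,Y) / (SD_X * SD_Y)
r = 311.42 / (17.62 * 17.89)
r = 311.42 / 315.2218
r = 0.9879

0.9879


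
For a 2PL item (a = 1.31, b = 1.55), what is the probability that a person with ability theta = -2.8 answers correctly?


a*(theta - b) = 1.31 * (-2.8 - 1.55) = -5.6985
exp(--5.6985) = 298.4194
P = 1 / (1 + 298.4194)
P = 0.0033

0.0033


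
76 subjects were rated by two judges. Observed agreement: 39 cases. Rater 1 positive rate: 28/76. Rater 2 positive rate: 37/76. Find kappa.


P_o = 39/76 = 0.513158
P_e = (28*37 + 48*39) / 5776 = 0.503463
kappa = (P_o - P_e) / (1 - P_e)
kappa = (0.513158 - 0.503463) / (1 - 0.503463)
kappa = 0.0195

0.0195


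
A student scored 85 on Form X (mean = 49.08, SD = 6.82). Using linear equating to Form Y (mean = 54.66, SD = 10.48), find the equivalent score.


slope = SD_Y / SD_X = 10.48 / 6.82 ~ 1.5367
intercept = mean_Y - slope * mean_X = 54.66 - (10.48 / 6.82) * 49.08 ~ -20.7591
Y = slope * X + intercept. To avoid rounding drift from the rounded slope/intercept, evaluate the equivalent form Y = mean_Y + SD_Y * (X - mean_X) / SD_X at full precision:
Y = 54.66 + 10.48 * (85 - 49.08) / 6.82
Y = 54.66 + 10.48 * 35.92 / 6.82
Y = 54.66 + 376.4416 / 6.82
Y = 54.66 + 55.1967
Y = 109.8567

109.8567


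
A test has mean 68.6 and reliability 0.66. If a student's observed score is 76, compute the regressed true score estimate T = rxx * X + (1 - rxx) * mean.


T_est = rxx * X + (1 - rxx) * mean
T_est = 0.66 * 76 + 0.34 * 68.6
T_est = 50.16 + 23.324
T_est = 73.484

73.484


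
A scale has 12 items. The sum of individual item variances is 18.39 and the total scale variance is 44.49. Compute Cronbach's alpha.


alpha = (k/(k-1)) * (1 - sum(si^2)/s_total^2)
= (12/11) * (1 - 18.39/44.49)
alpha = 0.64

0.64


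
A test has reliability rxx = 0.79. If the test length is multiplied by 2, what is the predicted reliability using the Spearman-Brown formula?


r_new = (n * rxx) / (1 + (n-1) * rxx)
r_new = (2 * 0.79) / (1 + 1 * 0.79)
r_new = 1.58 / 1.79
r_new = 0.8827

0.8827


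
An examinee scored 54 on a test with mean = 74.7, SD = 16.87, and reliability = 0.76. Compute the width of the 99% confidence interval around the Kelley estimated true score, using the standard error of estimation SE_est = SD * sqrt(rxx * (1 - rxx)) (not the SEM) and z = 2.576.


True score estimate = 0.76*54 + 0.24*74.7 = 58.968
SE_est = SD * sqrt(rxx * (1 - rxx)) = 16.87 * sqrt(0.76 * 0.24) = 16.87 * sqrt(0.1824) = 7.204892
CI = T_est +/- z * SE_est, so width = 2 * z * SE_est = 2 * 2.576 * 7.204892
Width = 37.1196

37.1196


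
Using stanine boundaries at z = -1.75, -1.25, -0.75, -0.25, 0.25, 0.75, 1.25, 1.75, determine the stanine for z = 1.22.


Stanine boundaries: [-1.75, -1.25, -0.75, -0.25, 0.25, 0.75, 1.25, 1.75]
z = 1.22
Check each boundary:
  z >= -1.75 -> could be stanine 2
  z >= -1.25 -> could be stanine 3
  z >= -0.75 -> could be stanine 4
  z >= -0.25 -> could be stanine 5
  z >= 0.25 -> could be stanine 6
  z >= 0.75 -> could be stanine 7
  z < 1.25
  z < 1.75
Highest qualifying boundary gives stanine = 7

7


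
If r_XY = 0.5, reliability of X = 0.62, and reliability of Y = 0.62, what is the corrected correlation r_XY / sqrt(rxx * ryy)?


r_corrected = rxy / sqrt(rxx * ryy)
= 0.5 / sqrt(0.62 * 0.62)
= 0.5 / sqrt(0.3844)
= 0.5 / 0.62
r_corrected = 0.8065

0.8065


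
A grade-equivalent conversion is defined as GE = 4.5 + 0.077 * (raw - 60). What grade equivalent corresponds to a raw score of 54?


raw - median = 54 - 60 = -6
slope * diff = 0.077 * -6 = -0.462
GE = 4.5 + -0.462
GE = 4.038

4.038


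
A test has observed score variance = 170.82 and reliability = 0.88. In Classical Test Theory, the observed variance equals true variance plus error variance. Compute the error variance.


var_true = rxx * var_obs = 0.88 * 170.82 = 150.3216
var_error = var_obs - var_true
var_error = 170.82 - 150.3216
var_error = 20.4984

20.4984


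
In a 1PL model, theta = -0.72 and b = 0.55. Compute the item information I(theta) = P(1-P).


P = 1/(1+exp(-(-0.72-0.55))) = 0.2193
I = P*(1-P) = 0.2193 * 0.7807
I = 0.1712

0.1712


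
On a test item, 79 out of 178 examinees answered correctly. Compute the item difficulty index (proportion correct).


Item difficulty p = number correct / total examinees
p = 79 / 178
p = 0.4438

0.4438


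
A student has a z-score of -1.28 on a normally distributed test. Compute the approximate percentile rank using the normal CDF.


CDF(z) = 0.5 * (1 + erf(z/sqrt(2)))
erf(-0.9051) = -0.7995
CDF = 0.1003
Percentile rank = 0.1003 * 100 = 10.03

10.03


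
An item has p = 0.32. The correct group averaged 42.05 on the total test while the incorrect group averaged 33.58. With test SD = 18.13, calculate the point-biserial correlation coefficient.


q = 1 - p = 0.68
rpb = ((M1 - M0) / SD) * sqrt(p * q)
rpb = ((42.05 - 33.58) / 18.13) * sqrt(0.32 * 0.68)
rpb = 0.2179

0.2179


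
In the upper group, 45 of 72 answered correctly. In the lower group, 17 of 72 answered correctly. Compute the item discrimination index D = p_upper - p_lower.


p_upper = 45/72 = 0.625
p_lower = 17/72 = 0.2361
D = 0.625 - 0.2361 = 0.3889

0.3889


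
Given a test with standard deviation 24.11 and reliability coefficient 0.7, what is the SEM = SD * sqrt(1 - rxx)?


SEM = SD * sqrt(1 - rxx)
SEM = 24.11 * sqrt(1 - 0.7)
SEM = 24.11 * sqrt(0.3) = 24.11 * 0.547723
SEM = 13.2056

13.2056


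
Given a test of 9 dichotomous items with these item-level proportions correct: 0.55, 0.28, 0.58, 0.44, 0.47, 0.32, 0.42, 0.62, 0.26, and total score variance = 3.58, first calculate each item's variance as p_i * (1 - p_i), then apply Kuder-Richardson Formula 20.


For each item, compute p_i * q_i:
  Item 1: 0.55 * 0.45 = 0.2475
  Item 2: 0.28 * 0.72 = 0.2016
  Item 3: 0.58 * 0.42 = 0.2436
  Item 4: 0.44 * 0.56 = 0.2464
  Item 5: 0.47 * 0.53 = 0.2491
  Item 6: 0.32 * 0.68 = 0.2176
  Item 7: 0.42 * 0.58 = 0.2436
  Item 8: 0.62 * 0.38 = 0.2356
  Item 9: 0.26 * 0.74 = 0.1924
Sum(p_i * q_i) = 0.2475 + 0.2016 + 0.2436 + 0.2464 + 0.2491 + 0.2176 + 0.2436 + 0.2356 + 0.1924 = 2.0774
KR-20 = (k/(k-1)) * (1 - Sum(p_i*q_i) / Var_total)
= (9/8) * (1 - 2.0774/3.58)
= 1.125 * 0.4197
KR-20 = 0.4722

0.4722


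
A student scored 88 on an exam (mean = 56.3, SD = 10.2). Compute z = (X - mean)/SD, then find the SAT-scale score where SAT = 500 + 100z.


z = (X - mean) / SD = (88 - 56.3) / 10.2
z = 31.7 / 10.2
z = 3.1078
SAT-scale = SAT = 500 + 100z
Carry z at full precision (z = 31.7 / 10.2) into the conversion:
SAT-scale = 500 + 100 * (31.7 / 10.2) = 500 + 3170 / 10.2
SAT-scale = 500 + 310.7843
SAT-scale = 810.7843

810.7843


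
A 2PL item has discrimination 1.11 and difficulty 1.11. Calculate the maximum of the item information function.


For 2PL, max info at theta = b = 1.11
I_max = a^2 / 4 = 1.11^2 / 4
= 1.2321 / 4
I_max = 0.308

0.308


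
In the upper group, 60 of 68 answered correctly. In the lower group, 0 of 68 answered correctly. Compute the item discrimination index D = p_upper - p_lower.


p_upper = 60/68 = 0.8824
p_lower = 0/68 = 0.0
D = 0.8824 - 0.0 = 0.8824

0.8824


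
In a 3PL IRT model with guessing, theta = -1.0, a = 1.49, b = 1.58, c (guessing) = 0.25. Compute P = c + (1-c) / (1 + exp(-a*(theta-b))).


logit = 1.49*(-1.0 - 1.58) = -3.8442
P* = 1/(1 + exp(--3.8442)) = 0.021
P = 0.25 + (1 - 0.25) * 0.021
P = 0.2657

0.2657


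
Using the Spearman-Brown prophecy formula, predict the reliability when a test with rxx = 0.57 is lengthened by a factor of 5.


r_new = (n * rxx) / (1 + (n-1) * rxx)
r_new = (5 * 0.57) / (1 + 4 * 0.57)
r_new = 2.85 / 3.28
r_new = 0.8689

0.8689


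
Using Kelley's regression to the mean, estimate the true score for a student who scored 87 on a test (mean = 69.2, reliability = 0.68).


T_est = rxx * X + (1 - rxx) * mean
T_est = 0.68 * 87 + 0.32 * 69.2
T_est = 59.16 + 22.144
T_est = 81.304

81.304


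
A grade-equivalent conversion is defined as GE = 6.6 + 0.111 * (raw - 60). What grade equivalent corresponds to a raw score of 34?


raw - median = 34 - 60 = -26
slope * diff = 0.111 * -26 = -2.886
GE = 6.6 + -2.886
GE = 3.714

3.714


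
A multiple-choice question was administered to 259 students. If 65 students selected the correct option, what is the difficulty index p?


Item difficulty p = number correct / total examinees
p = 65 / 259
p = 0.251

0.251


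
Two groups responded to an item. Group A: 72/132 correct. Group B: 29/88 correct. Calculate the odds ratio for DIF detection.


Odds_A = 72/60 = 1.2
Odds_B = 29/59 = 0.4915
OR = Odds_A / Odds_B = 1.2 / 0.4915
Exactly, OR = (72 * 59) / (60 * 29) = 4248 / 1740
OR = 2.4414

2.4414


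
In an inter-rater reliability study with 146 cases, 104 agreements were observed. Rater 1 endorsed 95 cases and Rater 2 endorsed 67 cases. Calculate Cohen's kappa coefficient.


P_o = 104/146 = 0.712329
P_e = (95*67 + 51*79) / 21316 = 0.487615
kappa = (P_o - P_e) / (1 - P_e)
kappa = (0.712329 - 0.487615) / (1 - 0.487615)
kappa = 0.4386

0.4386


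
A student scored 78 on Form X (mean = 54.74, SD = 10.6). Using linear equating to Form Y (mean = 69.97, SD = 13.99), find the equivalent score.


slope = SD_Y / SD_X = 13.99 / 10.6 ~ 1.3198
intercept = mean_Y - slope * mean_X = 69.97 - (13.99 / 10.6) * 54.74 ~ -2.2765
Y = slope * X + intercept. To avoid rounding drift from the rounded slope/intercept, evaluate the equivalent form Y = mean_Y + SD_Y * (X - mean_X) / SD_X at full precision:
Y = 69.97 + 13.99 * (78 - 54.74) / 10.6
Y = 69.97 + 13.99 * 23.26 / 10.6
Y = 69.97 + 325.4074 / 10.6
Y = 69.97 + 30.6988
Y = 100.6688

100.6688


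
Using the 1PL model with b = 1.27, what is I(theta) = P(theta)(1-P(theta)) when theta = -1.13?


P = 1/(1+exp(-(-1.13-1.27))) = 0.0832
I = P*(1-P) = 0.0832 * 0.9168
I = 0.0763

0.0763


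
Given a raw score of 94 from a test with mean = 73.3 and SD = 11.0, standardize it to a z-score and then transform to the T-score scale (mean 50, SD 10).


z = (X - mean) / SD = (94 - 73.3) / 11.0
z = 20.7 / 11.0
z = 1.8818
T-score = T = 50 + 10z
Carry z at full precision (z = 20.7 / 11.0) into the conversion:
T-score = 50 + 10 * (20.7 / 11.0) = 50 + 207 / 11.0
T-score = 50 + 18.8182
T-score = 68.8182

68.8182


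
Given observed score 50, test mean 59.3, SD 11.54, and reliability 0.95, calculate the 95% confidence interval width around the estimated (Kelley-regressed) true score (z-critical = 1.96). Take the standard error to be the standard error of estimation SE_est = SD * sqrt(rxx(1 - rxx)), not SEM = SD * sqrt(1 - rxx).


True score estimate = 0.95*50 + 0.05*59.3 = 50.465
SE_est = SD * sqrt(rxx * (1 - rxx)) = 11.54 * sqrt(0.95 * 0.05) = 11.54 * sqrt(0.0475) = 2.515085
CI = T_est +/- z * SE_est, so width = 2 * z * SE_est = 2 * 1.96 * 2.515085
Width = 9.8591

9.8591


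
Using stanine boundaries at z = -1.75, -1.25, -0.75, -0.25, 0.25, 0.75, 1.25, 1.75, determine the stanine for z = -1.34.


Stanine boundaries: [-1.75, -1.25, -0.75, -0.25, 0.25, 0.75, 1.25, 1.75]
z = -1.34
Check each boundary:
  z >= -1.75 -> could be stanine 2
  z < -1.25
  z < -0.75
  z < -0.25
  z < 0.25
  z < 0.75
  z < 1.25
  z < 1.75
Highest qualifying boundary gives stanine = 2

2
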